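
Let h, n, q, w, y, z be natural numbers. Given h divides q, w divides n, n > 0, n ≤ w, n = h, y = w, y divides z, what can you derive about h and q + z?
h divides q + z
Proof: w divides n and n > 0, therefore w ≤ n. From n ≤ w, w = n. From n = h, w = h. y = w and y divides z, thus w divides z. Because w = h, h divides z. h divides q, so h divides q + z.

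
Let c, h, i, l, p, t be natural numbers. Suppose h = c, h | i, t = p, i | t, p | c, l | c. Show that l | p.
t = p and i | t, therefore i | p. Since h | i, h | p. h = c, so c | p. Because p | c, c = p. l | c, so l | p.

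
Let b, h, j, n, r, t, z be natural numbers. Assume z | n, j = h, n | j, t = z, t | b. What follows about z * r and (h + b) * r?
z * r | (h + b) * r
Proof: j = h and n | j, hence n | h. z | n, so z | h. t = z and t | b, so z | b. Since z | h, z | h + b. Then z * r | (h + b) * r.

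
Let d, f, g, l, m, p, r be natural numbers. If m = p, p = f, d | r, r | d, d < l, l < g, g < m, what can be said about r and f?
r < f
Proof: m = p and p = f, thus m = f. Because d | r and r | d, d = r. d < l and l < g, so d < g. Since d = r, r < g. Since g < m, r < m. From m = f, r < f.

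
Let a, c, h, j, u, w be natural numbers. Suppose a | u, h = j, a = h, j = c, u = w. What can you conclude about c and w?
c | w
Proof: a = h and h = j, thus a = j. Since j = c, a = c. u = w and a | u, thus a | w. a = c, so c | w.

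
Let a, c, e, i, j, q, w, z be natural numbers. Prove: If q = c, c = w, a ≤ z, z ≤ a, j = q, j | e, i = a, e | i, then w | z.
q = c and c = w, therefore q = w. Since a ≤ z and z ≤ a, a = z. j = q and j | e, hence q | e. From i = a and e | i, e | a. q | e, so q | a. From a = z, q | z. q = w, so w | z.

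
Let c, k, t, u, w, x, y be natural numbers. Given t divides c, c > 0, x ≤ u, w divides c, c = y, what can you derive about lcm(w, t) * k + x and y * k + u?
lcm(w, t) * k + x ≤ y * k + u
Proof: w divides c and t divides c, therefore lcm(w, t) divides c. From c > 0, lcm(w, t) ≤ c. Since c = y, lcm(w, t) ≤ y. By multiplying by a non-negative, lcm(w, t) * k ≤ y * k. x ≤ u, so lcm(w, t) * k + x ≤ y * k + u.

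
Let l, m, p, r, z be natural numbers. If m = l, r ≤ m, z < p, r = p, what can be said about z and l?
z < l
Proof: Since r = p and r ≤ m, p ≤ m. From z < p, z < m. Since m = l, z < l.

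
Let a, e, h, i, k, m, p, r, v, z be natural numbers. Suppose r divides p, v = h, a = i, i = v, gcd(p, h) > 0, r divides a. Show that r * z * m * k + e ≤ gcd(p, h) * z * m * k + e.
i = v and v = h, therefore i = h. a = i and r divides a, thus r divides i. i = h, so r divides h. Since r divides p, r divides gcd(p, h). Since gcd(p, h) > 0, r ≤ gcd(p, h). By multiplying by a non-negative, r * z ≤ gcd(p, h) * z. By multiplying by a non-negative, r * z * m ≤ gcd(p, h) * z * m. By multiplying by a non-negative, r * z * m * k ≤ gcd(p, h) * z * m * k. Then r * z * m * k + e ≤ gcd(p, h) * z * m * k + e.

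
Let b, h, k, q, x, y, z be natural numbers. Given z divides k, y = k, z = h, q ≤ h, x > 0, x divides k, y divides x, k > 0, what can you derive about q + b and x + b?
q + b ≤ x + b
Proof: Since y divides x and x > 0, y ≤ x. y = k, so k ≤ x. From x divides k and k > 0, x ≤ k. k ≤ x, so k = x. Because z = h and z divides k, h divides k. Because k > 0, h ≤ k. q ≤ h, so q ≤ k. k = x, so q ≤ x. Then q + b ≤ x + b.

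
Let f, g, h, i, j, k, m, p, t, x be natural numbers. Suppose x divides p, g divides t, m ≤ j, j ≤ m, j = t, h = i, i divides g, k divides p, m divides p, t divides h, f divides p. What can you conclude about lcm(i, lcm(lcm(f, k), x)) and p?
lcm(i, lcm(lcm(f, k), x)) divides p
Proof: Because h = i and t divides h, t divides i. Because i divides g and g divides t, i divides t. Because t divides i, t = i. Since m ≤ j and j ≤ m, m = j. j = t, so m = t. m divides p, so t divides p. Since t = i, i divides p. Because f divides p and k divides p, lcm(f, k) divides p. Since x divides p, lcm(lcm(f, k), x) divides p. Since i divides p, lcm(i, lcm(lcm(f, k), x)) divides p.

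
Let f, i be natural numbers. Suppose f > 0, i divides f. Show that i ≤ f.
i divides f and f > 0. By divisors are at most what they divide, i ≤ f.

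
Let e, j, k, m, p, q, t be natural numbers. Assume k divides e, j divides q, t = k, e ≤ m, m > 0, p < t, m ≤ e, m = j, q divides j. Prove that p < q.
j divides q and q divides j, thus j = q. Since m = j, m = q. t = k and p < t, so p < k. Since e ≤ m and m ≤ e, e = m. k divides e, so k divides m. m > 0, so k ≤ m. Since p < k, p < m. m = q, so p < q.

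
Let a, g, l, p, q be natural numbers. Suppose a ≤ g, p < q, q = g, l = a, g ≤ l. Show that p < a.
l = a and g ≤ l, hence g ≤ a. a ≤ g, so g = a. q = g, so q = a. p < q, so p < a.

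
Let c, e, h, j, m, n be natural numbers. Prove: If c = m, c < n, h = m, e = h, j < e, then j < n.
From e = h and h = m, e = m. j < e, so j < m. Because c = m and c < n, m < n. j < m, so j < n.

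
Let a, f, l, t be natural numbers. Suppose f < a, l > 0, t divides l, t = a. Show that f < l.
Because t = a and t divides l, a divides l. Since l > 0, a ≤ l. From f < a, f < l.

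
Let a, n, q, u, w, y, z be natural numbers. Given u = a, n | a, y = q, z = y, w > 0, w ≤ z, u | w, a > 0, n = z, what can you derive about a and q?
a = q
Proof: Since u = a and u | w, a | w. w > 0, so a ≤ w. w ≤ z, so a ≤ z. Since n = z and n | a, z | a. Since a > 0, z ≤ a. a ≤ z, so a = z. z = y, so a = y. Since y = q, a = q.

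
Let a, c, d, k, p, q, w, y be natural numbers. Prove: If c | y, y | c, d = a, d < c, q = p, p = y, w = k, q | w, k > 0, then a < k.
Because c | y and y | c, c = y. d = a and d < c, thus a < c. Since c = y, a < y. q = p and p = y, thus q = y. w = k and q | w, therefore q | k. From q = y, y | k. k > 0, so y ≤ k. Since a < y, a < k.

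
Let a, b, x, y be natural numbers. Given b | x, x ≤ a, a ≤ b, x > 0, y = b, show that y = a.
From b | x and x > 0, b ≤ x. Since x ≤ a, b ≤ a. Since a ≤ b, b = a. Because y = b, y = a.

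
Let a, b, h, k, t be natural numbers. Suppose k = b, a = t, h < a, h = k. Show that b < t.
h = k and h < a, so k < a. k = b, so b < a. Since a = t, b < t.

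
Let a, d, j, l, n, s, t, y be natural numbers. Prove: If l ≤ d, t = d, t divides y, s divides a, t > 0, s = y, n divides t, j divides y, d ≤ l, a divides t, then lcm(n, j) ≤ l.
Since d ≤ l and l ≤ d, d = l. From t = d, t = l. s = y and s divides a, thus y divides a. Since a divides t, y divides t. t divides y, so y = t. Since j divides y, j divides t. n divides t, so lcm(n, j) divides t. t > 0, so lcm(n, j) ≤ t. t = l, so lcm(n, j) ≤ l.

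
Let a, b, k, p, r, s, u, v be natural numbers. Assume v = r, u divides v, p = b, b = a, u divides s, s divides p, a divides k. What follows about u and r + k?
u divides r + k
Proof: Since v = r and u divides v, u divides r. Because p = b and b = a, p = a. u divides s and s divides p, therefore u divides p. Because p = a, u divides a. a divides k, so u divides k. Since u divides r, u divides r + k.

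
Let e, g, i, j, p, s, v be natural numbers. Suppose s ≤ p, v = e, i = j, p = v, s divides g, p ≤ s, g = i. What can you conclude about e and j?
e divides j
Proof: p = v and v = e, so p = e. From g = i and i = j, g = j. s ≤ p and p ≤ s, so s = p. s divides g, so p divides g. Since g = j, p divides j. p = e, so e divides j.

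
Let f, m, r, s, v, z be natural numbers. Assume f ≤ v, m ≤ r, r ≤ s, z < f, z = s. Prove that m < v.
Because z < f and f ≤ v, z < v. Since z = s, s < v. r ≤ s, so r < v. From m ≤ r, m < v.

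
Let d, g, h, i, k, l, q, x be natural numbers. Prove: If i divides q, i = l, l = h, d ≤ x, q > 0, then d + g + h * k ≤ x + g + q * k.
Because d ≤ x, d + g ≤ x + g. From i = l and l = h, i = h. i divides q, so h divides q. q > 0, so h ≤ q. By multiplying by a non-negative, h * k ≤ q * k. d + g ≤ x + g, so d + g + h * k ≤ x + g + q * k.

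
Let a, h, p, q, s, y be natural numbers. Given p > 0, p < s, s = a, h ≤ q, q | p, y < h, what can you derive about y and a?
y < a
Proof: y < h and h ≤ q, therefore y < q. q | p and p > 0, thus q ≤ p. Since p < s, q < s. s = a, so q < a. Since y < q, y < a.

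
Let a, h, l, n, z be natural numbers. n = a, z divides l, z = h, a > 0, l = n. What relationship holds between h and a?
h ≤ a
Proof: From l = n and n = a, l = a. z = h and z divides l, thus h divides l. l = a, so h divides a. Because a > 0, h ≤ a.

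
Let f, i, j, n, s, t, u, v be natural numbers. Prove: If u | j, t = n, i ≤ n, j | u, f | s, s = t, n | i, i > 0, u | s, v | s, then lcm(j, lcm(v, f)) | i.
From s = t and t = n, s = n. n | i and i > 0, therefore n ≤ i. i ≤ n, so n = i. Since s = n, s = i. u | j and j | u, thus u = j. Since u | s, j | s. v | s and f | s, hence lcm(v, f) | s. Since j | s, lcm(j, lcm(v, f)) | s. Since s = i, lcm(j, lcm(v, f)) | i.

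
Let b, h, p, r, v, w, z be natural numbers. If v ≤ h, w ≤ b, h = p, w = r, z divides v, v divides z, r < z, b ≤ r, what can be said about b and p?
b < p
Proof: w = r and w ≤ b, so r ≤ b. Because b ≤ r, r = b. Because v divides z and z divides v, v = z. h = p and v ≤ h, so v ≤ p. v = z, so z ≤ p. r < z, so r < p. Since r = b, b < p.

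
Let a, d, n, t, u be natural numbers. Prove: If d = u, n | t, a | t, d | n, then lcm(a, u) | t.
Because d = u and d | n, u | n. n | t, so u | t. Since a | t, lcm(a, u) | t.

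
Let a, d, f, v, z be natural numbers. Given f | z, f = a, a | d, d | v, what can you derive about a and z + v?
a | z + v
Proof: f = a and f | z, therefore a | z. Because a | d and d | v, a | v. a | z, so a | z + v.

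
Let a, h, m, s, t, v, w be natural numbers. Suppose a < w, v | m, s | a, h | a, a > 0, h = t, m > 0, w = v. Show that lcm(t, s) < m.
h = t and h | a, hence t | a. Since s | a, lcm(t, s) | a. a > 0, so lcm(t, s) ≤ a. Because w = v and a < w, a < v. lcm(t, s) ≤ a, so lcm(t, s) < v. Since v | m and m > 0, v ≤ m. Since lcm(t, s) < v, lcm(t, s) < m.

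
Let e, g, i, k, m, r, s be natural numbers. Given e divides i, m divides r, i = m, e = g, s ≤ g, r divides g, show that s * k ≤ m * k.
Because e = g and e divides i, g divides i. Since i = m, g divides m. m divides r and r divides g, thus m divides g. g divides m, so g = m. s ≤ g, so s ≤ m. By multiplying by a non-negative, s * k ≤ m * k.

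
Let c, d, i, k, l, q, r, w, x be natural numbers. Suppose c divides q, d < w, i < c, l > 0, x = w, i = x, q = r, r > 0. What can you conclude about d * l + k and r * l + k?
d * l + k < r * l + k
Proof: Since i = x and x = w, i = w. Because i < c, w < c. Since d < w, d < c. q = r and c divides q, therefore c divides r. Since r > 0, c ≤ r. Since d < c, d < r. Combining with l > 0, by multiplying by a positive, d * l < r * l. Then d * l + k < r * l + k.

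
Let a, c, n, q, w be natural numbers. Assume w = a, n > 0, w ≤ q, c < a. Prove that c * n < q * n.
From w = a and w ≤ q, a ≤ q. Since c < a, c < q. Because n > 0, c * n < q * n.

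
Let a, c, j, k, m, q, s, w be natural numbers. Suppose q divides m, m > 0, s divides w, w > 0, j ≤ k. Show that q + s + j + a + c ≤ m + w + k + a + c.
From q divides m and m > 0, q ≤ m. Because s divides w and w > 0, s ≤ w. Since q ≤ m, q + s ≤ m + w. j ≤ k, so q + s + j ≤ m + w + k. Then q + s + j + a ≤ m + w + k + a. Then q + s + j + a + c ≤ m + w + k + a + c.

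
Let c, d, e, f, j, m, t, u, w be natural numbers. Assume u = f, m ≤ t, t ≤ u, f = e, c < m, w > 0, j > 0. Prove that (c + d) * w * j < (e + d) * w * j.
From u = f and f = e, u = e. m ≤ t and t ≤ u, so m ≤ u. Since c < m, c < u. u = e, so c < e. Then c + d < e + d. w > 0, so (c + d) * w < (e + d) * w. Because j > 0, (c + d) * w * j < (e + d) * w * j.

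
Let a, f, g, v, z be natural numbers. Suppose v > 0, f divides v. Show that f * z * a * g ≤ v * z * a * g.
f divides v and v > 0, so f ≤ v. By multiplying by a non-negative, f * z ≤ v * z. By multiplying by a non-negative, f * z * a ≤ v * z * a. By multiplying by a non-negative, f * z * a * g ≤ v * z * a * g.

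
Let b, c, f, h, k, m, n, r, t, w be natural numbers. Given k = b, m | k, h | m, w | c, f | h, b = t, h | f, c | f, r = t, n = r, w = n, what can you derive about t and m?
t = m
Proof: w = n and n = r, hence w = r. w | c, so r | c. From f | h and h | f, f = h. c | f, so c | h. Since r | c, r | h. From h | m, r | m. r = t, so t | m. k = b and b = t, so k = t. Since m | k, m | t. Since t | m, t = m.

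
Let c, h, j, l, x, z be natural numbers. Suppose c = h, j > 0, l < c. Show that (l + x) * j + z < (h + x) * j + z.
From c = h and l < c, l < h. Then l + x < h + x. Combined with j > 0, by multiplying by a positive, (l + x) * j < (h + x) * j. Then (l + x) * j + z < (h + x) * j + z.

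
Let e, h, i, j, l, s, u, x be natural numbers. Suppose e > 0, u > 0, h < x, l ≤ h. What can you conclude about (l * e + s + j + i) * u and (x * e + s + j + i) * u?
(l * e + s + j + i) * u < (x * e + s + j + i) * u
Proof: l ≤ h and h < x, so l < x. Since e > 0, by multiplying by a positive, l * e < x * e. Then l * e + s < x * e + s. Then l * e + s + j < x * e + s + j. Then l * e + s + j + i < x * e + s + j + i. Combined with u > 0, by multiplying by a positive, (l * e + s + j + i) * u < (x * e + s + j + i) * u.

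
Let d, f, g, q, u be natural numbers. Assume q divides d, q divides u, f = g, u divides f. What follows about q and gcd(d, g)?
q divides gcd(d, g)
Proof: f = g and u divides f, thus u divides g. q divides u, so q divides g. Because q divides d, q divides gcd(d, g).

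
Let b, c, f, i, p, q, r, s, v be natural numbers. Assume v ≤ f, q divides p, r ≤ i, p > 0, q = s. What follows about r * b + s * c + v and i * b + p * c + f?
r * b + s * c + v ≤ i * b + p * c + f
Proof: Because r ≤ i, by multiplying by a non-negative, r * b ≤ i * b. q = s and q divides p, thus s divides p. p > 0, so s ≤ p. By multiplying by a non-negative, s * c ≤ p * c. v ≤ f, so s * c + v ≤ p * c + f. r * b ≤ i * b, so r * b + s * c + v ≤ i * b + p * c + f.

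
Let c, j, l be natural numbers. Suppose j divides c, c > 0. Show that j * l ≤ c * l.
From j divides c and c > 0, j ≤ c. By multiplying by a non-negative, j * l ≤ c * l.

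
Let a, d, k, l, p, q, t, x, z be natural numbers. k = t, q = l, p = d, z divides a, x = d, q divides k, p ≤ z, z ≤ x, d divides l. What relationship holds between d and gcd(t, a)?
d divides gcd(t, a)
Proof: q = l and q divides k, thus l divides k. k = t, so l divides t. Since d divides l, d divides t. Since x = d and z ≤ x, z ≤ d. p = d and p ≤ z, thus d ≤ z. Since z ≤ d, z = d. Since z divides a, d divides a. Since d divides t, d divides gcd(t, a).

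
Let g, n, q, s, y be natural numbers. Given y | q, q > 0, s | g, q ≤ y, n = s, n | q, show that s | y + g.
y | q and q > 0, thus y ≤ q. Since q ≤ y, q = y. n = s and n | q, so s | q. q = y, so s | y. From s | g, s | y + g.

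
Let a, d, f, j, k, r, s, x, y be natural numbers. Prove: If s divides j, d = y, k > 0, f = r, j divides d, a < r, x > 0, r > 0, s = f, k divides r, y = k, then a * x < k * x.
d = y and j divides d, therefore j divides y. s divides j, so s divides y. Since s = f, f divides y. f = r, so r divides y. Since y = k, r divides k. From k > 0, r ≤ k. Because k divides r and r > 0, k ≤ r. r ≤ k, so r = k. Because a < r, a < k. Since x > 0, by multiplying by a positive, a * x < k * x.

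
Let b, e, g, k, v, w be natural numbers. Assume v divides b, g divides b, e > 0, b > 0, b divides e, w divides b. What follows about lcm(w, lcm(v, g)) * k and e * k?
lcm(w, lcm(v, g)) * k ≤ e * k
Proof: v divides b and g divides b, therefore lcm(v, g) divides b. w divides b, so lcm(w, lcm(v, g)) divides b. b > 0, so lcm(w, lcm(v, g)) ≤ b. Since b divides e and e > 0, b ≤ e. lcm(w, lcm(v, g)) ≤ b, so lcm(w, lcm(v, g)) ≤ e. By multiplying by a non-negative, lcm(w, lcm(v, g)) * k ≤ e * k.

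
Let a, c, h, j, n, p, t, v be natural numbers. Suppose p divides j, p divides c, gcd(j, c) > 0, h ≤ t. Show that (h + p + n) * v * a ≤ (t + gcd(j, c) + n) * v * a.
p divides j and p divides c, thus p divides gcd(j, c). gcd(j, c) > 0, so p ≤ gcd(j, c). Since h ≤ t, h + p ≤ t + gcd(j, c). Then h + p + n ≤ t + gcd(j, c) + n. By multiplying by a non-negative, (h + p + n) * v ≤ (t + gcd(j, c) + n) * v. By multiplying by a non-negative, (h + p + n) * v * a ≤ (t + gcd(j, c) + n) * v * a.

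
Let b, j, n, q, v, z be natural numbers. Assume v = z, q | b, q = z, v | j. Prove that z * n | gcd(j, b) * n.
From v = z and v | j, z | j. Because q = z and q | b, z | b. z | j, so z | gcd(j, b). Then z * n | gcd(j, b) * n.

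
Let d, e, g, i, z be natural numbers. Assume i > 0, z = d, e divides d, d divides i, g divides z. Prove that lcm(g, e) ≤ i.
z = d and g divides z, so g divides d. e divides d, so lcm(g, e) divides d. d divides i, so lcm(g, e) divides i. i > 0, so lcm(g, e) ≤ i.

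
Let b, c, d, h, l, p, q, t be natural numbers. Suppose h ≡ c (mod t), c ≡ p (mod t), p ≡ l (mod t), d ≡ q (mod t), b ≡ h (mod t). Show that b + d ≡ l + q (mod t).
b ≡ h (mod t) and h ≡ c (mod t), so b ≡ c (mod t). Since c ≡ p (mod t), b ≡ p (mod t). Since p ≡ l (mod t), b ≡ l (mod t). Since d ≡ q (mod t), by adding congruences, b + d ≡ l + q (mod t).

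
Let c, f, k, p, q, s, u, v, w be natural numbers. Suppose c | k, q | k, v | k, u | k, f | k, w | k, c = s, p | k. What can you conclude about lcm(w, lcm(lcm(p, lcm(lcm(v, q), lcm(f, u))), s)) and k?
lcm(w, lcm(lcm(p, lcm(lcm(v, q), lcm(f, u))), s)) | k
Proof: Because v | k and q | k, lcm(v, q) | k. f | k and u | k, therefore lcm(f, u) | k. Since lcm(v, q) | k, lcm(lcm(v, q), lcm(f, u)) | k. Since p | k, lcm(p, lcm(lcm(v, q), lcm(f, u))) | k. Since c = s and c | k, s | k. lcm(p, lcm(lcm(v, q), lcm(f, u))) | k, so lcm(lcm(p, lcm(lcm(v, q), lcm(f, u))), s) | k. w | k, so lcm(w, lcm(lcm(p, lcm(lcm(v, q), lcm(f, u))), s)) | k.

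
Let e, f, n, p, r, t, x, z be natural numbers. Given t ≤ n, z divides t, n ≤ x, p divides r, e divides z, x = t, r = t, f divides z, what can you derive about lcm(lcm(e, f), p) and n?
lcm(lcm(e, f), p) divides n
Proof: Because x = t and n ≤ x, n ≤ t. Since t ≤ n, t = n. From e divides z and f divides z, lcm(e, f) divides z. Since z divides t, lcm(e, f) divides t. r = t and p divides r, hence p divides t. lcm(e, f) divides t, so lcm(lcm(e, f), p) divides t. t = n, so lcm(lcm(e, f), p) divides n.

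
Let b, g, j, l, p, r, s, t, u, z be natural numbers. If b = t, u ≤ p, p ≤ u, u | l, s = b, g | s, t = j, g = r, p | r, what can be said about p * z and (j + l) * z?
p * z | (j + l) * z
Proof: s = b and b = t, thus s = t. t = j, so s = j. Since g = r and g | s, r | s. Since p | r, p | s. s = j, so p | j. u ≤ p and p ≤ u, therefore u = p. u | l, so p | l. Because p | j, p | j + l. Then p * z | (j + l) * z.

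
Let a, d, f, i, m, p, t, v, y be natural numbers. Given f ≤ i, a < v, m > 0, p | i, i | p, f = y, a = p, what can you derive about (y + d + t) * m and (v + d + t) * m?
(y + d + t) * m < (v + d + t) * m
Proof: f = y and f ≤ i, thus y ≤ i. p | i and i | p, therefore p = i. Because a = p, a = i. a < v, so i < v. Since y ≤ i, y < v. Then y + d < v + d. Then y + d + t < v + d + t. Since m > 0, (y + d + t) * m < (v + d + t) * m.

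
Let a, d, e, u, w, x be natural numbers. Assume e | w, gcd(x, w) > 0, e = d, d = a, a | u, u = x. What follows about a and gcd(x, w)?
a ≤ gcd(x, w)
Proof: Because u = x and a | u, a | x. e = d and e | w, therefore d | w. Since d = a, a | w. Since a | x, a | gcd(x, w). gcd(x, w) > 0, so a ≤ gcd(x, w).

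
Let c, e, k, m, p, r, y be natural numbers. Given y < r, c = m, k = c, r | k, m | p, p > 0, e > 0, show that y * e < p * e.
k = c and r | k, hence r | c. Since c = m, r | m. Because m | p, r | p. From p > 0, r ≤ p. Because y < r, y < p. Since e > 0, y * e < p * e.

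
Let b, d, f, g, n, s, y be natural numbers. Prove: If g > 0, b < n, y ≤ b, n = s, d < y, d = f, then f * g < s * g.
From d = f and d < y, f < y. y ≤ b and b < n, so y < n. Since f < y, f < n. n = s, so f < s. Since g > 0, f * g < s * g.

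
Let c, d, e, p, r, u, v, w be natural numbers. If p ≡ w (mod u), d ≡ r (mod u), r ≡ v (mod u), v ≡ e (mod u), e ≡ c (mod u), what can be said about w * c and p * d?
w * c ≡ p * d (mod u)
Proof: Because d ≡ r (mod u) and r ≡ v (mod u), d ≡ v (mod u). Since v ≡ e (mod u), d ≡ e (mod u). e ≡ c (mod u), so d ≡ c (mod u). From p ≡ w (mod u), by multiplying congruences, p * d ≡ w * c (mod u). Then w * c ≡ p * d (mod u).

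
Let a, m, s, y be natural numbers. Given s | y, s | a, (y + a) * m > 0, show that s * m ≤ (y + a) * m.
From s | y and s | a, s | y + a. Then s * m | (y + a) * m. Since (y + a) * m > 0, s * m ≤ (y + a) * m.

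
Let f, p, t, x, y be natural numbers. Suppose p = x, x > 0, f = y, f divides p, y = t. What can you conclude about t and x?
t ≤ x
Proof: Because f = y and y = t, f = t. Since p = x and f divides p, f divides x. Since x > 0, f ≤ x. From f = t, t ≤ x.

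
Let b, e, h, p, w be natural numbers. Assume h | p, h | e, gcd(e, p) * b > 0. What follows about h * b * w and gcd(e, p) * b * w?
h * b * w ≤ gcd(e, p) * b * w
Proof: Because h | e and h | p, h | gcd(e, p). Then h * b | gcd(e, p) * b. Since gcd(e, p) * b > 0, h * b ≤ gcd(e, p) * b. Then h * b * w ≤ gcd(e, p) * b * w.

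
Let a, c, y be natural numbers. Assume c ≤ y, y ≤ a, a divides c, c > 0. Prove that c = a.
Because c ≤ y and y ≤ a, c ≤ a. a divides c and c > 0, therefore a ≤ c. c ≤ a, so c = a.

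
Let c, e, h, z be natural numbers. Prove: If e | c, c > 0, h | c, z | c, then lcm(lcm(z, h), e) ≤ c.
z | c and h | c, therefore lcm(z, h) | c. e | c, so lcm(lcm(z, h), e) | c. c > 0, so lcm(lcm(z, h), e) ≤ c.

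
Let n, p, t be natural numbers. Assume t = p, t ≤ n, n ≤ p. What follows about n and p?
n = p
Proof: t = p and t ≤ n, so p ≤ n. n ≤ p, so p = n. Then n = p.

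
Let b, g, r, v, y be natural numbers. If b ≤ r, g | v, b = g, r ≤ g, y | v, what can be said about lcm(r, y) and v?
lcm(r, y) | v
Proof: b = g and b ≤ r, therefore g ≤ r. r ≤ g, so g = r. g | v, so r | v. y | v, so lcm(r, y) | v.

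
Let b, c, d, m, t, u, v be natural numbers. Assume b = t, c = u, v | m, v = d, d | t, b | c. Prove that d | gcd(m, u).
v = d and v | m, thus d | m. c = u and b | c, hence b | u. b = t, so t | u. d | t, so d | u. Since d | m, d | gcd(m, u).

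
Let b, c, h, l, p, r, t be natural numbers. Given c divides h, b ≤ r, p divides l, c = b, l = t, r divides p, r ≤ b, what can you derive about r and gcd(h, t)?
r divides gcd(h, t)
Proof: b ≤ r and r ≤ b, therefore b = r. c = b and c divides h, so b divides h. Since b = r, r divides h. r divides p and p divides l, hence r divides l. Because l = t, r divides t. Because r divides h, r divides gcd(h, t).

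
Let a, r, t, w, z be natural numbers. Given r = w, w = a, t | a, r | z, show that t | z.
Since r = w and w = a, r = a. Since r | z, a | z. t | a, so t | z.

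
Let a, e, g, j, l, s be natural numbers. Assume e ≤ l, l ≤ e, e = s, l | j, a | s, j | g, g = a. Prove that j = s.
From l ≤ e and e ≤ l, l = e. e = s, so l = s. Since l | j, s | j. g = a and j | g, therefore j | a. From a | s, j | s. s | j, so s = j. Then j = s.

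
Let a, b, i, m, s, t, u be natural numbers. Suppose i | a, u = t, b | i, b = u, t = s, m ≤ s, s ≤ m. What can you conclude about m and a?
m | a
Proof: s ≤ m and m ≤ s, hence s = m. Since t = s, t = m. b = u and b | i, so u | i. u = t, so t | i. Since i | a, t | a. t = m, so m | a.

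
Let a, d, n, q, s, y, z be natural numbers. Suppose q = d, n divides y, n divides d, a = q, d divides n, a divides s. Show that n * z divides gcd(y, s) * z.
a = q and q = d, so a = d. From d divides n and n divides d, d = n. Since a = d, a = n. a divides s, so n divides s. n divides y, so n divides gcd(y, s). Then n * z divides gcd(y, s) * z.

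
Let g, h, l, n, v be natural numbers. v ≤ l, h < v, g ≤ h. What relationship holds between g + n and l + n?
g + n < l + n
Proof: h < v and v ≤ l, thus h < l. g ≤ h, so g < l. Then g + n < l + n.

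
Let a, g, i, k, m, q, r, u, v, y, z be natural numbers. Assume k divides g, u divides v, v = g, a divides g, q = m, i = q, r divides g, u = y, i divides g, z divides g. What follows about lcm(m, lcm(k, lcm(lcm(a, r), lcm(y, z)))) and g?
lcm(m, lcm(k, lcm(lcm(a, r), lcm(y, z)))) divides g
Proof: i = q and q = m, therefore i = m. i divides g, so m divides g. Because a divides g and r divides g, lcm(a, r) divides g. u = y and u divides v, therefore y divides v. v = g, so y divides g. Since z divides g, lcm(y, z) divides g. Since lcm(a, r) divides g, lcm(lcm(a, r), lcm(y, z)) divides g. Since k divides g, lcm(k, lcm(lcm(a, r), lcm(y, z))) divides g. m divides g, so lcm(m, lcm(k, lcm(lcm(a, r), lcm(y, z)))) divides g.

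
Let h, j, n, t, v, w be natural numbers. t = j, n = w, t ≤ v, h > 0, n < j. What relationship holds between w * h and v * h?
w * h < v * h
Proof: n = w and n < j, thus w < j. t = j and t ≤ v, thus j ≤ v. From w < j, w < v. Since h > 0, by multiplying by a positive, w * h < v * h.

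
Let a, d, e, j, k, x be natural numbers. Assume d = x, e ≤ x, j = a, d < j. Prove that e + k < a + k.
Because d = x and d < j, x < j. e ≤ x, so e < j. j = a, so e < a. Then e + k < a + k.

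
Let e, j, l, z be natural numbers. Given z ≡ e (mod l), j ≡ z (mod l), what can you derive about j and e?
j ≡ e (mod l)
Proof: j ≡ z (mod l) and z ≡ e (mod l). By transitivity, j ≡ e (mod l).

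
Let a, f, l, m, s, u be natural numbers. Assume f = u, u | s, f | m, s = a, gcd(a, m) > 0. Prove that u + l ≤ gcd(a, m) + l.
Because s = a and u | s, u | a. f = u and f | m, hence u | m. Since u | a, u | gcd(a, m). gcd(a, m) > 0, so u ≤ gcd(a, m). Then u + l ≤ gcd(a, m) + l.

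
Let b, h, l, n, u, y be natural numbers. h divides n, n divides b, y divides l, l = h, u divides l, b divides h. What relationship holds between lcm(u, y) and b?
lcm(u, y) divides b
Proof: h divides n and n divides b, therefore h divides b. Since b divides h, h = b. l = h, so l = b. Because u divides l and y divides l, lcm(u, y) divides l. Since l = b, lcm(u, y) divides b.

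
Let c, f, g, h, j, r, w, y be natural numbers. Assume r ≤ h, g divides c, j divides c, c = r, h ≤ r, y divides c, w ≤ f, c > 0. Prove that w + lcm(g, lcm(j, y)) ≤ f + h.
r ≤ h and h ≤ r, hence r = h. c = r, so c = h. j divides c and y divides c, hence lcm(j, y) divides c. g divides c, so lcm(g, lcm(j, y)) divides c. c > 0, so lcm(g, lcm(j, y)) ≤ c. Since c = h, lcm(g, lcm(j, y)) ≤ h. w ≤ f, so w + lcm(g, lcm(j, y)) ≤ f + h.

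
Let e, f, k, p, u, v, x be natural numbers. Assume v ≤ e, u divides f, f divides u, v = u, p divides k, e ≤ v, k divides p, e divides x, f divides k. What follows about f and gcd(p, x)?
f divides gcd(p, x)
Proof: Because k divides p and p divides k, k = p. f divides k, so f divides p. From e ≤ v and v ≤ e, e = v. Since v = u, e = u. Since u divides f and f divides u, u = f. Since e = u, e = f. e divides x, so f divides x. Since f divides p, f divides gcd(p, x).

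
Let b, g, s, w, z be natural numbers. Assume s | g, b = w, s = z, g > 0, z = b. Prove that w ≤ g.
z = b and b = w, so z = w. s = z, so s = w. s | g, so w | g. g > 0, so w ≤ g.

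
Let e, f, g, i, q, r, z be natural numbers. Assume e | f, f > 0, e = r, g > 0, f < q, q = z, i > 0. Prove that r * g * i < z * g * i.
Because e | f and f > 0, e ≤ f. From q = z and f < q, f < z. From e ≤ f, e < z. Because e = r, r < z. Because g > 0, r * g < z * g. From i > 0, r * g * i < z * g * i.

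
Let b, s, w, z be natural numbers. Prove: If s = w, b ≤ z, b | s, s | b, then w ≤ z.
From b | s and s | b, b = s. Because s = w, b = w. Because b ≤ z, w ≤ z.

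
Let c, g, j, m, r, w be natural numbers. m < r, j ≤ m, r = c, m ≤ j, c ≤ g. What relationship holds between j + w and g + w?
j + w < g + w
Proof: m ≤ j and j ≤ m, hence m = j. m < r, so j < r. r = c, so j < c. c ≤ g, so j < g. Then j + w < g + w.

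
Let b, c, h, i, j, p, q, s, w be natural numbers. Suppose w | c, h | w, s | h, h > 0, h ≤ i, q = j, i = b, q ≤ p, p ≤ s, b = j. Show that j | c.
Because i = b and b = j, i = j. Since h ≤ i, h ≤ j. q = j and q ≤ p, thus j ≤ p. From p ≤ s, j ≤ s. Since s | h and h > 0, s ≤ h. j ≤ s, so j ≤ h. Since h ≤ j, h = j. Since h | w and w | c, h | c. Since h = j, j | c.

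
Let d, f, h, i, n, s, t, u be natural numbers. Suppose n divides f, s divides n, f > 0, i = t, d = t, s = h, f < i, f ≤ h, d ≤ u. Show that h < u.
s divides n and n divides f, therefore s divides f. Since s = h, h divides f. Since f > 0, h ≤ f. Since f ≤ h, f = h. Since i = t and f < i, f < t. Since f = h, h < t. d = t and d ≤ u, therefore t ≤ u. h < t, so h < u.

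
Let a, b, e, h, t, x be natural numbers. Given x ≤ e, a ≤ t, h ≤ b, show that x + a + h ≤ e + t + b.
a ≤ t and h ≤ b, therefore a + h ≤ t + b. x ≤ e, so x + a + h ≤ e + t + b.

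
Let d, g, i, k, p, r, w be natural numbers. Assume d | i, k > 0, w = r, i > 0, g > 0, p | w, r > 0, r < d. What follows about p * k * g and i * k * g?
p * k * g < i * k * g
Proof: Since w = r and p | w, p | r. r > 0, so p ≤ r. Because r < d, p < d. d | i and i > 0, therefore d ≤ i. Since p < d, p < i. Since k > 0, p * k < i * k. g > 0, so p * k * g < i * k * g.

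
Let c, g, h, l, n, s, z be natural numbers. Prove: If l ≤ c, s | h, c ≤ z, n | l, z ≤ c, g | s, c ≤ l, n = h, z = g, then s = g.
From c ≤ z and z ≤ c, c = z. Since z = g, c = g. l ≤ c and c ≤ l, thus l = c. Since n | l, n | c. n = h, so h | c. s | h, so s | c. c = g, so s | g. g | s, so s = g.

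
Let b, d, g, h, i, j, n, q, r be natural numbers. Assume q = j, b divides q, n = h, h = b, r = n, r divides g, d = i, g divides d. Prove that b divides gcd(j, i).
q = j and b divides q, hence b divides j. n = h and h = b, so n = b. r = n and r divides g, therefore n divides g. Since n = b, b divides g. Since d = i and g divides d, g divides i. Since b divides g, b divides i. b divides j, so b divides gcd(j, i).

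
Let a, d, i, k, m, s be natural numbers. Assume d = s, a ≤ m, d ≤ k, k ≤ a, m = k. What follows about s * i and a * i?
s * i ≤ a * i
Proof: Because m = k and a ≤ m, a ≤ k. k ≤ a, so k = a. d = s and d ≤ k, so s ≤ k. Since k = a, s ≤ a. By multiplying by a non-negative, s * i ≤ a * i.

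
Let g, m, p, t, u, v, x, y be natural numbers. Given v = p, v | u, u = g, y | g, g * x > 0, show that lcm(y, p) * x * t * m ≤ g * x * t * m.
From u = g and v | u, v | g. v = p, so p | g. Since y | g, lcm(y, p) | g. Then lcm(y, p) * x | g * x. Since g * x > 0, lcm(y, p) * x ≤ g * x. Then lcm(y, p) * x * t ≤ g * x * t. Then lcm(y, p) * x * t * m ≤ g * x * t * m.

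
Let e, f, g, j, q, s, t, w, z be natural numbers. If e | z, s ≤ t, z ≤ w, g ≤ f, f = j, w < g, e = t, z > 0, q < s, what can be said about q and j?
q < j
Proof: From e = t and e | z, t | z. z > 0, so t ≤ z. s ≤ t, so s ≤ z. Since q < s, q < z. From z ≤ w and w < g, z < g. q < z, so q < g. f = j and g ≤ f, so g ≤ j. Since q < g, q < j.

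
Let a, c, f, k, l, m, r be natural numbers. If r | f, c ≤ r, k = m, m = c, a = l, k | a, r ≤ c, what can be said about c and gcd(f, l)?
c | gcd(f, l)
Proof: r ≤ c and c ≤ r, hence r = c. r | f, so c | f. k = m and m = c, hence k = c. Since k | a, c | a. a = l, so c | l. Since c | f, c | gcd(f, l).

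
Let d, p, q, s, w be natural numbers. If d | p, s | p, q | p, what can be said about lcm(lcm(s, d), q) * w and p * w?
lcm(lcm(s, d), q) * w | p * w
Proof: s | p and d | p, thus lcm(s, d) | p. Since q | p, lcm(lcm(s, d), q) | p. Then lcm(lcm(s, d), q) * w | p * w.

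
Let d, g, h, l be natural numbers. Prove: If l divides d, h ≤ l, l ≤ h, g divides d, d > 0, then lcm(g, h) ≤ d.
l ≤ h and h ≤ l, hence l = h. Since l divides d, h divides d. Since g divides d, lcm(g, h) divides d. Since d > 0, lcm(g, h) ≤ d.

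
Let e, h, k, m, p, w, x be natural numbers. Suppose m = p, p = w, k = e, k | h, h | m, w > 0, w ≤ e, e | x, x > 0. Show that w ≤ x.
m = p and p = w, thus m = w. Since k | h and h | m, k | m. From k = e, e | m. From m = w, e | w. w > 0, so e ≤ w. Since w ≤ e, e = w. e | x and x > 0, thus e ≤ x. e = w, so w ≤ x.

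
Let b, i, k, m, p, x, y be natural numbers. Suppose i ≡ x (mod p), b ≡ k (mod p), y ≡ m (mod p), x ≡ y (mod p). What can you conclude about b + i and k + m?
b + i ≡ k + m (mod p)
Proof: i ≡ x (mod p) and x ≡ y (mod p), so i ≡ y (mod p). Since y ≡ m (mod p), i ≡ m (mod p). From b ≡ k (mod p), by adding congruences, b + i ≡ k + m (mod p).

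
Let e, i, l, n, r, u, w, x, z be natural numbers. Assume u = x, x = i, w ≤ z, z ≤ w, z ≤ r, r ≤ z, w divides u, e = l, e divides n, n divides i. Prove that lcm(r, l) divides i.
Because u = x and x = i, u = i. w ≤ z and z ≤ w, hence w = z. Since z ≤ r and r ≤ z, z = r. Since w = z, w = r. Since w divides u, r divides u. u = i, so r divides i. e divides n and n divides i, hence e divides i. e = l, so l divides i. Since r divides i, lcm(r, l) divides i.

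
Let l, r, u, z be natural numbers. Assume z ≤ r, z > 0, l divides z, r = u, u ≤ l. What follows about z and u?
z = u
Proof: Because l divides z and z > 0, l ≤ z. u ≤ l, so u ≤ z. r = u and z ≤ r, thus z ≤ u. Since u ≤ z, u = z. Then z = u.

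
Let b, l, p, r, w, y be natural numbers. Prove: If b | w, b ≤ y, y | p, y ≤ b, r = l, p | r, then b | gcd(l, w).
From y ≤ b and b ≤ y, y = b. y | p, so b | p. p | r, so b | r. Since r = l, b | l. Since b | w, b | gcd(l, w).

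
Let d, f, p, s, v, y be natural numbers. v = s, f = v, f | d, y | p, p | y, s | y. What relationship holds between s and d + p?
s | d + p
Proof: From f = v and f | d, v | d. v = s, so s | d. y | p and p | y, therefore y = p. Since s | y, s | p. Since s | d, s | d + p.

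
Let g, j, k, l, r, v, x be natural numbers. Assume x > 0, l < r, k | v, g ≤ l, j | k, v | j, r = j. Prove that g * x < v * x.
From j | k and k | v, j | v. v | j, so j = v. g ≤ l and l < r, therefore g < r. r = j, so g < j. Since j = v, g < v. x > 0, so g * x < v * x.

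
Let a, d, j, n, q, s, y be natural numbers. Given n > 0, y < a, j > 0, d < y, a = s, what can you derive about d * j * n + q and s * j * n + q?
d * j * n + q < s * j * n + q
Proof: a = s and y < a, therefore y < s. Since d < y, d < s. j > 0, so d * j < s * j. Since n > 0, d * j * n < s * j * n. Then d * j * n + q < s * j * n + q.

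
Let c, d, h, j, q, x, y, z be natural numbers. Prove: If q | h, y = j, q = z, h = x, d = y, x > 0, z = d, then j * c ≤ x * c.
q = z and z = d, therefore q = d. Since q | h, d | h. Since d = y, y | h. h = x, so y | x. Since x > 0, y ≤ x. From y = j, j ≤ x. Then j * c ≤ x * c.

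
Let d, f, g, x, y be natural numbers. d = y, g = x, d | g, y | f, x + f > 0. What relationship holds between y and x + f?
y ≤ x + f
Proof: Because g = x and d | g, d | x. Since d = y, y | x. y | f, so y | x + f. Since x + f > 0, y ≤ x + f.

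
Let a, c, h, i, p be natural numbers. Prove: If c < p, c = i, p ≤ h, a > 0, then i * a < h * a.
c = i and c < p, therefore i < p. Since p ≤ h, i < h. Because a > 0, by multiplying by a positive, i * a < h * a.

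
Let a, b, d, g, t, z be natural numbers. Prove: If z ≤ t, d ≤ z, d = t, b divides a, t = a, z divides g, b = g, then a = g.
d = t and d ≤ z, so t ≤ z. z ≤ t, so z = t. Since z divides g, t divides g. Since t = a, a divides g. Since b = g and b divides a, g divides a. Since a divides g, a = g.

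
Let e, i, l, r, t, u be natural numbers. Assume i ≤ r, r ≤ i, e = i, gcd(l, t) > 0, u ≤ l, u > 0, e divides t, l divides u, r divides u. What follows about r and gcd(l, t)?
r ≤ gcd(l, t)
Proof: l divides u and u > 0, so l ≤ u. Since u ≤ l, u = l. Since r divides u, r divides l. Because i ≤ r and r ≤ i, i = r. Since e = i, e = r. e divides t, so r divides t. r divides l, so r divides gcd(l, t). Since gcd(l, t) > 0, r ≤ gcd(l, t).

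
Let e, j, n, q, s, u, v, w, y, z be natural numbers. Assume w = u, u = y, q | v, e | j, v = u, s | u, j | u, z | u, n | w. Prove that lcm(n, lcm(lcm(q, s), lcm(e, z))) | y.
Because w = u and n | w, n | u. Since v = u and q | v, q | u. s | u, so lcm(q, s) | u. From e | j and j | u, e | u. Because z | u, lcm(e, z) | u. lcm(q, s) | u, so lcm(lcm(q, s), lcm(e, z)) | u. n | u, so lcm(n, lcm(lcm(q, s), lcm(e, z))) | u. Since u = y, lcm(n, lcm(lcm(q, s), lcm(e, z))) | y.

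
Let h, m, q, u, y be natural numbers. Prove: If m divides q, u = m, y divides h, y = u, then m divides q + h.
y = u and u = m, so y = m. Since y divides h, m divides h. m divides q, so m divides q + h.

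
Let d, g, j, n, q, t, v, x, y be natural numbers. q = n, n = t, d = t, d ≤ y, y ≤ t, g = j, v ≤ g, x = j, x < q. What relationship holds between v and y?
v < y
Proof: Because q = n and n = t, q = t. Since d = t and d ≤ y, t ≤ y. Because y ≤ t, t = y. Because q = t, q = y. Because g = j and v ≤ g, v ≤ j. x = j and x < q, so j < q. v ≤ j, so v < q. Since q = y, v < y.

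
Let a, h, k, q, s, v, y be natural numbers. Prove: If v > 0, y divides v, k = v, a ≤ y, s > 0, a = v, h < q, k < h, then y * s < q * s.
a = v and a ≤ y, hence v ≤ y. y divides v and v > 0, so y ≤ v. v ≤ y, so v = y. Since k = v, k = y. Because k < h and h < q, k < q. Since k = y, y < q. Since s > 0, by multiplying by a positive, y * s < q * s.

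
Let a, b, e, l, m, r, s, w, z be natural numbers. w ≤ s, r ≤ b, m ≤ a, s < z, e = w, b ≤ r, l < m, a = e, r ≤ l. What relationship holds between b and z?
b < z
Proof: Since r ≤ b and b ≤ r, r = b. a = e and e = w, thus a = w. l < m and m ≤ a, hence l < a. Since a = w, l < w. w ≤ s, so l < s. Since r ≤ l, r < s. r = b, so b < s. Since s < z, b < z.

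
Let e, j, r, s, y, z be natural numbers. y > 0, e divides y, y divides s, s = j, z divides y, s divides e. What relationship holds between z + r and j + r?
z + r ≤ j + r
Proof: Since s divides e and e divides y, s divides y. Since y divides s, y = s. s = j, so y = j. z divides y and y > 0, therefore z ≤ y. Since y = j, z ≤ j. Then z + r ≤ j + r.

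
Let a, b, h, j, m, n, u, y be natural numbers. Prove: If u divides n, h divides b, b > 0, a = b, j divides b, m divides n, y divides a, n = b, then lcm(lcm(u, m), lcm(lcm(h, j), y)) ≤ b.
u divides n and m divides n, so lcm(u, m) divides n. Since n = b, lcm(u, m) divides b. h divides b and j divides b, so lcm(h, j) divides b. From a = b and y divides a, y divides b. Since lcm(h, j) divides b, lcm(lcm(h, j), y) divides b. Since lcm(u, m) divides b, lcm(lcm(u, m), lcm(lcm(h, j), y)) divides b. b > 0, so lcm(lcm(u, m), lcm(lcm(h, j), y)) ≤ b.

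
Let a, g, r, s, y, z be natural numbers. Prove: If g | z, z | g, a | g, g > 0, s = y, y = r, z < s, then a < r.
From g | z and z | g, g = z. From a | g and g > 0, a ≤ g. g = z, so a ≤ z. From s = y and y = r, s = r. Since z < s, z < r. Since a ≤ z, a < r.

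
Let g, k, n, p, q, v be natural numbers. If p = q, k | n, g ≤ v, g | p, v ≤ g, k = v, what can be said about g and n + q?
g | n + q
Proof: From v ≤ g and g ≤ v, v = g. Since k = v and k | n, v | n. Because v = g, g | n. p = q and g | p, so g | q. Since g | n, g | n + q.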